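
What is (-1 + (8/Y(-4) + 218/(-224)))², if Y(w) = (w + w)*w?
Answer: 37249/12544 ≈ 2.9695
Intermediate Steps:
Y(w) = 2*w² (Y(w) = (2*w)*w = 2*w²)
(-1 + (8/Y(-4) + 218/(-224)))² = (-1 + (8/((2*(-4)²)) + 218/(-224)))² = (-1 + (8/((2*16)) + 218*(-1/224)))² = (-1 + (8/32 - 109/112))² = (-1 + (8*(1/32) - 109/112))² = (-1 + (¼ - 109/112))² = (-1 - 81/112)² = (-193/112)² = 37249/12544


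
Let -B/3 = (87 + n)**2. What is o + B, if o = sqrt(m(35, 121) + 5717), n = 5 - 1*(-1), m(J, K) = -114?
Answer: -25947 + sqrt(5603) ≈ -25872.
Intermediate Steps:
n = 6 (n = 5 + 1 = 6)
o = sqrt(5603) (o = sqrt(-114 + 5717) = sqrt(5603) ≈ 74.853)
B = -25947 (B = -3*(87 + 6)**2 = -3*93**2 = -3*8649 = -25947)
o + B = sqrt(5603) - 25947 = -25947 + sqrt(5603)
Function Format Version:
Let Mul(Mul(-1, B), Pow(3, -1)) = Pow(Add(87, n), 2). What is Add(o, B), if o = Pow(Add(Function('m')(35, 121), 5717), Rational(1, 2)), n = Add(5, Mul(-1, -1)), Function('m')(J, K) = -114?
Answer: Add(-25947, Pow(5603, Rational(1, 2))) ≈ -25872.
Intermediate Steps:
n = 6 (n = Add(5, 1) = 6)
o = Pow(5603, Rational(1, 2)) (o = Pow(Add(-114, 5717), Rational(1, 2)) = Pow(5603, Rational(1, 2)) ≈ 74.853)
B = -25947 (B = Mul(-3, Pow(Add(87, 6), 2)) = Mul(-3, Pow(93, 2)) = Mul(-3, 8649) = -25947)
Add(o, B) = Add(Pow(5603, Rational(1, 2)), -25947) = Add(-25947, Pow(5603, Rational(1, 2)))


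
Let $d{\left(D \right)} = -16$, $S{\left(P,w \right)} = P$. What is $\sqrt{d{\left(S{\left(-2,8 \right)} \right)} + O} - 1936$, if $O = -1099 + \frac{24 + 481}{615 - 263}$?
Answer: $-1936 + \frac{5 i \sqrt{344938}}{88} \approx -1936.0 + 33.37 i$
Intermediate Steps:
$O = - \frac{386343}{352}$ ($O = -1099 + \frac{505}{352} = - \frac{386343}{352} \approx -1097.6$)
$\sqrt{d{\left(S{\left(-2,8 \right)} \right)} + O} - 1936 = \sqrt{-16 - \frac{386343}{352}} - 1936 = \sqrt{- \frac{391975}{352}} - 1936 = \frac{5 i \sqrt{344938}}{88} - 1936 = -1936 + \frac{5 i \sqrt{344938}}{88}$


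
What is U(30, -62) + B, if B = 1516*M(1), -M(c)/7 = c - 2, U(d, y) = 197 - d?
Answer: 10779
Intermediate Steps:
M(c) = 14 - 7*c (M(c) = -7*(c - 2) = -7*(-2 + c) = 14 - 7*c)
B = 10612 (B = 1516*(14 - 7*1) = 1516*(14 - 7) = 1516*7 = 10612)
U(30, -62) + B = (197 - 1*30) + 10612 = (197 - 30) + 10612 = 167 + 10612 = 10779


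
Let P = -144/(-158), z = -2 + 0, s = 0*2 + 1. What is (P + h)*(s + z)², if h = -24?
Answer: -1824/79 ≈ -23.089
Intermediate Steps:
s = 1 (s = 0 + 1 = 1)
z = -2
P = 72/79 (P = -144*(-1/158) = 72/79 ≈ 0.91139)
(P + h)*(s + z)² = (72/79 - 24)*(1 - 2)² = -1824/79*(-1)² = -1824/79*1 = -1824/79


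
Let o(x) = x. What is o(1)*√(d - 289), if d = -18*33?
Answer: I*√883 ≈ 29.715*I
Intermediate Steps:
d = -594
o(1)*√(d - 289) = 1*√(-594 - 289) = 1*√(-883) = 1*(I*√883) = I*√883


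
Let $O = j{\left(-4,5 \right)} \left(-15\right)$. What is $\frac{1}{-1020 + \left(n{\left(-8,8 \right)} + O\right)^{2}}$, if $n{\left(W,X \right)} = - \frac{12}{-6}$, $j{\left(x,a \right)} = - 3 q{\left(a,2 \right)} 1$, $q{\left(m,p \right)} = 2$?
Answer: $\frac{1}{7444} \approx 0.00013434$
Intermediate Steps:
$j{\left(x,a \right)} = -6$ ($j{\left(x,a \right)} = \left(-3\right) 2 \cdot 1 = \left(-6\right) 1 = -6$)
$n{\left(W,X \right)} = 2$ ($n{\left(W,X \right)} = \left(-12\right) \left(- \frac{1}{6}\right) = 2$)
$O = 90$ ($O = \left(-6\right) \left(-15\right) = 90$)
$\frac{1}{-1020 + \left(n{\left(-8,8 \right)} + O\right)^{2}} = \frac{1}{-1020 + \left(2 + 90\right)^{2}} = \frac{1}{-1020 + 92^{2}} = \frac{1}{-1020 + 8464} = \frac{1}{7444}$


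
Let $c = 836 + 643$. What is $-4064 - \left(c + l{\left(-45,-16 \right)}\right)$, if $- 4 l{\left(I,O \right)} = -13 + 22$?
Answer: $- \frac{22163}{4} \approx -5540.8$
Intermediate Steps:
$l{\left(I,O \right)} = - \frac{9}{4}$ ($l{\left(I,O \right)} = - \frac{-13 + 22}{4} = \left(- \frac{1}{4}\right) 9 = - \frac{9}{4}$)
$c = 1479$
$-4064 - \left(c + l{\left(-45,-16 \right)}\right) = -4064 - \left(1479 - \frac{9}{4}\right) = -4064 - \frac{5907}{4} = - \frac{22163}{4}$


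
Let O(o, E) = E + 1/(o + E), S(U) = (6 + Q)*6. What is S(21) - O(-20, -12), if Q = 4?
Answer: 2305/32 ≈ 72.031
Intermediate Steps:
S(U) = 60 (S(U) = (6 + 4)*6 = 10*6 = 60)
O(o, E) = E + 1/(E + o)
S(21) - O(-20, -12) = 60 - (1 + (-12)² - 12*(-20))/(-12 - 20) = 60 - (1 + 144 + 240)/(-32) = 60 - (-1)*385/32 = 60 - 1*(-385/32) = 60 + 385/32 = 2305/32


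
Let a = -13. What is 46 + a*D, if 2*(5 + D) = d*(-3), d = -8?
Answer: -45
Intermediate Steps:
D = 7 (D = -5 + (-8*(-3))/2 = -5 + (½)*24 = -5 + 12 = 7)
46 + a*D = 46 - 13*7 = 46 - 91 = -45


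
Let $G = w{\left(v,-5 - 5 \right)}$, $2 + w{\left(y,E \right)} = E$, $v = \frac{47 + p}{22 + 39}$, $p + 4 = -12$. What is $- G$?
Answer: $12$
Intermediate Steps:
$p = -16$ ($p = -4 - 12 = -16$)
$v = \frac{31}{61}$ ($v = \frac{47 - 16}{22 + 39} = \frac{31}{61} \approx 0.5082$)
$w{\left(y,E \right)} = -2 + E$
$G = -12$ ($G = -2 - 10 = -12$)
$- G = \left(-1\right) \left(-12\right) = 12$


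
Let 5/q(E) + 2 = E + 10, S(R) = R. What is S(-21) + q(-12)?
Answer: -89/4 ≈ -22.250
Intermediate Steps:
q(E) = 5/(8 + E) (q(E) = 5/(-2 + (E + 10)) = 5/(-2 + (10 + E)) = 5/(8 + E))
S(-21) + q(-12) = -21 + 5/(8 - 12) = -21 + 5/(-4) = -21 + 5*(-¼) = -21 - 5/4 = -89/4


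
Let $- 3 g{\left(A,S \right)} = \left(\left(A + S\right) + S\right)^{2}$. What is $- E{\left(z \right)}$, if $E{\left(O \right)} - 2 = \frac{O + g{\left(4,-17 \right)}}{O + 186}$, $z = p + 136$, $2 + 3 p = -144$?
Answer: $- \frac{501}{410} \approx -1.222$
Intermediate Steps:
$p = - \frac{146}{3}$ ($p = - \frac{2}{3} + \frac{1}{3} \left(-144\right) = - \frac{2}{3} - 48 = - \frac{146}{3} \approx -48.667$)
$g{\left(A,S \right)} = - \frac{\left(A + 2 S\right)^{2}}{3}$ ($g{\left(A,S \right)} = - \frac{\left(\left(A + S\right) + S\right)^{2}}{3} = - \frac{\left(A + 2 S\right)^{2}}{3}$)
$z = \frac{262}{3}$ ($z = - \frac{146}{3} + 136 = \frac{262}{3} \approx 87.333$)
$E{\left(O \right)} = 2 + \frac{-300 + O}{186 + O}$ ($E{\left(O \right)} = 2 + \frac{O - \frac{\left(4 + 2 \left(-17\right)\right)^{2}}{3}}{O + 186} = 2 + \frac{O - \frac{\left(4 - 34\right)^{2}}{3}}{186 + O} = 2 + \frac{O - \frac{\left(-30\right)^{2}}{3}}{186 + O} = 2 + \frac{O - 300}{186 + O} = 2 + \frac{-300 + O}{186 + O}$)
$- E{\left(z \right)} = - \frac{3 \left(24 + \frac{262}{3}\right)}{186 + \frac{262}{3}} = - \frac{3 \cdot 334}{\frac{820}{3} \cdot 3} = - \frac{3 \cdot 3 \cdot 334}{820 \cdot 3} = \left(-1\right) \frac{501}{410} = - \frac{501}{410}$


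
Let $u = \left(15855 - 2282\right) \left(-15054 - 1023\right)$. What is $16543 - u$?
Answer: $218229664$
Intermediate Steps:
$u = -218213121$ ($u = 13573 \left(-16077\right) = -218213121$)
$16543 - u = 16543 - -218213121 = 16543 + 218213121 = 218229664$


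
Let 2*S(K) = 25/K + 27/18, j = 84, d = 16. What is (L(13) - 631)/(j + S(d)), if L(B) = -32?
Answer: -1248/161 ≈ -7.7516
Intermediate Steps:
S(K) = 3/4 + 25/(2*K) (S(K) = (25/K + 27/18)/2 = (25/K + 27*(1/18))/2 = (25/K + 3/2)/2 = (3/2 + 25/K)/2 = 3/4 + 25/(2*K))
(L(13) - 631)/(j + S(d)) = (-32 - 631)/(84 + (1/4)*(50 + 3*16)/16) = -663/(84 + (1/4)*(1/16)*(50 + 48)) = -663/(84 + (1/4)*(1/16)*98) = -663/(84 + 49/32) = -663/2737/32 = -663*32/2737 = -1248/161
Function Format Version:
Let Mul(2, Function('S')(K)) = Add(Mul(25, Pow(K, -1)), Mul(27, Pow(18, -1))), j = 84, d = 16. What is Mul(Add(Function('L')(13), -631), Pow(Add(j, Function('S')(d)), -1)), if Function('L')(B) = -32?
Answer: Rational(-1248, 161) ≈ -7.7516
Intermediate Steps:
Function('S')(K) = Add(Rational(3, 4), Mul(Rational(25, 2), Pow(K, -1))) (Function('S')(K) = Mul(Rational(1, 2), Add(Mul(25, Pow(K, -1)), Mul(27, Pow(18, -1)))) = Mul(Rational(1, 2), Add(Mul(25, Pow(K, -1)), Mul(27, Rational(1, 18)))) = Mul(Rational(1, 2), Add(Mul(25, Pow(K, -1)), Rational(3, 2))) = Mul(Rational(1, 2), Add(Rational(3, 2), Mul(25, Pow(K, -1)))) = Add(Rational(3, 4), Mul(Rational(25, 2), Pow(K, -1))))
Mul(Add(Function('L')(13), -631), Pow(Add(j, Function('S')(d)), -1)) = Mul(Add(-32, -631), Pow(Add(84, Mul(Rational(1, 4), Pow(16, -1), Add(50, Mul(3, 16)))), -1)) = Mul(-663, Pow(Add(84, Mul(Rational(1, 4), Rational(1, 16), Add(50, 48))), -1)) = Mul(-663, Pow(Add(84, Mul(Rational(1, 4), Rational(1, 16), 98)), -1)) = Mul(-663, Pow(Add(84, Rational(49, 32)), -1)) = Mul(-663, Pow(Rational(2737, 32), -1)) = Mul(-663, Rational(32, 2737)) = Rational(-1248, 161)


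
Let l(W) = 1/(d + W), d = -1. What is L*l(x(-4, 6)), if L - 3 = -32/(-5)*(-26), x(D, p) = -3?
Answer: 817/20 ≈ 40.850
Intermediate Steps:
l(W) = 1/(-1 + W)
L = -817/5 (L = 3 - 32/(-5)*(-26) = 3 - 32*(-⅕)*(-26) = 3 + (32/5)*(-26) = 3 - 832/5 = -817/5 ≈ -163.40)
L*l(x(-4, 6)) = -817/(5*(-1 - 3)) = -817/5/(-4) = -817/5*(-¼) = 817/20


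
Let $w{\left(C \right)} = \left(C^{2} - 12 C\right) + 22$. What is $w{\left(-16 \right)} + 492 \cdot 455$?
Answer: $224330$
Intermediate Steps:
$w{\left(C \right)} = 22 + C^{2} - 12 C$
$w{\left(-16 \right)} + 492 \cdot 455 = \left(22 + \left(-16\right)^{2} - -192\right) + 492 \cdot 455 = \left(22 + 256 + 192\right) + 223860 = 470 + 223860 = 224330$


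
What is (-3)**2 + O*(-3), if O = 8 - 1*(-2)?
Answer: -21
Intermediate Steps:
O = 10 (O = 8 + 2 = 10)
(-3)**2 + O*(-3) = (-3)**2 + 10*(-3) = 9 - 30 = -21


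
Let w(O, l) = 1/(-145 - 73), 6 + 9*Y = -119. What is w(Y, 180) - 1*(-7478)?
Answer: 1630203/218 ≈ 7478.0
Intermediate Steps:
Y = -125/9 (Y = -⅔ + (⅑)*(-119) = -⅔ - 119/9 = -125/9 ≈ -13.889)
w(O, l) = -1/218 (w(O, l) = 1/(-218) = -1/218)
w(Y, 180) - 1*(-7478) = -1/218 - 1*(-7478) = -1/218 + 7478 = 1630203/218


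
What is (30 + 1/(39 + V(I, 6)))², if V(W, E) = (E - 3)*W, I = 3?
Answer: 2076481/2304 ≈ 901.25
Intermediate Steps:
V(W, E) = W*(-3 + E) (V(W, E) = (-3 + E)*W = W*(-3 + E))
(30 + 1/(39 + V(I, 6)))² = (30 + 1/(39 + 3*(-3 + 6)))² = (30 + 1/(39 + 3*3))² = (30 + 1/(39 + 9))² = (30 + 1/48)² = (1441/48)² = 2076481/2304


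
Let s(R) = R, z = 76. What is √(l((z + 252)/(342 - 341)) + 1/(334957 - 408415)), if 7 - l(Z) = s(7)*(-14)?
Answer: √62954232418/24486 ≈ 10.247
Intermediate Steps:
l(Z) = 105 (l(Z) = 7 - 7*(-14) = 7 - 1*(-98) = 7 + 98 = 105)
√(l((z + 252)/(342 - 341)) + 1/(334957 - 408415)) = √(105 + 1/(334957 - 408415)) = √(105 + 1/(-73458)) = √(105 - 1/73458) = √(7713089/73458) = √62954232418/24486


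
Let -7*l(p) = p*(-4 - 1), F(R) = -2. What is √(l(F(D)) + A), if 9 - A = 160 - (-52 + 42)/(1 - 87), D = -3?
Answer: 9*I*√170366/301 ≈ 12.341*I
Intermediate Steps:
l(p) = 5*p/7 (l(p) = -p*(-4 - 1)/7 = -p*(-5)/7 = -(-5)*p/7 = 5*p/7)
A = -6488/43 (A = 9 - (160 - (-52 + 42)/(1 - 87)) = 9 - (160 - (-10)/(-86)) = 9 - (160 - (-10)*(-1)/86) = 9 - (160 - 1*5/43) = 9 - (160 - 5/43) = 9 - 1*6875/43 = 9 - 6875/43 = -6488/43 ≈ -150.88)
√(l(F(D)) + A) = √((5/7)*(-2) - 6488/43) = √(-10/7 - 6488/43) = √(-45846/301) = 9*I*√170366/301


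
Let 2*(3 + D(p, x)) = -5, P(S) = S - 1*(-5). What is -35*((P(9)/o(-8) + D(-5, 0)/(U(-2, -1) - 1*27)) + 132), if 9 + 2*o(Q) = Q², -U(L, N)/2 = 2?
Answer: -3167227/682 ≈ -4644.0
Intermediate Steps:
U(L, N) = -4 (U(L, N) = -2*2 = -4)
P(S) = 5 + S (P(S) = S + 5 = 5 + S)
D(p, x) = -11/2 (D(p, x) = -3 + (½)*(-5) = -3 - 5/2 = -11/2)
o(Q) = -9/2 + Q²/2
-35*((P(9)/o(-8) + D(-5, 0)/(U(-2, -1) - 1*27)) + 132) = -35*(((5 + 9)/(-9/2 + (½)*(-8)²) - 11/(2*(-4 - 1*27))) + 132) = -35*((14/(-9/2 + (½)*64) - 11/(2*(-4 - 27))) + 132) = -35*((14/(-9/2 + 32) - 11/2/(-31)) + 132) = -35*((14/(55/2) - 11/2*(-1/31)) + 132) = -35*((14*(2/55) + 11/62) + 132) = -35*((28/55 + 11/62) + 132) = -35*(2341/3410 + 132) = -35*452461/3410 = -3167227/682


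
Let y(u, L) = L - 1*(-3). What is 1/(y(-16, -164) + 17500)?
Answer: 1/17339 ≈ 5.7673e-5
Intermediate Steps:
y(u, L) = 3 + L (y(u, L) = L + 3 = 3 + L)
1/(y(-16, -164) + 17500) = 1/((3 - 164) + 17500) = 1/(-161 + 17500) = 1/17339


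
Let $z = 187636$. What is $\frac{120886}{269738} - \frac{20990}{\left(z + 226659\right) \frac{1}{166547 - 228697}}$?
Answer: $\frac{5027585585691}{1596444353} \approx 3149.2$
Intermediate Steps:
$\frac{120886}{269738} - \frac{20990}{\left(z + 226659\right) \frac{1}{166547 - 228697}} = \frac{120886}{269738} - \frac{20990}{\left(187636 + 226659\right) \frac{1}{166547 - 228697}} = 120886 \cdot \frac{1}{269738} - \frac{20990}{414295 \frac{1}{-62150}} = \frac{60443}{134869} - \frac{20990}{414295 \left(- \frac{1}{62150}\right)} = \frac{60443}{134869} - \frac{20990}{- \frac{82859}{12430}} = \frac{60443}{134869} - - \frac{260905700}{82859} = \frac{60443}{134869} + \frac{260905700}{82859} = \frac{5027585585691}{1596444353}$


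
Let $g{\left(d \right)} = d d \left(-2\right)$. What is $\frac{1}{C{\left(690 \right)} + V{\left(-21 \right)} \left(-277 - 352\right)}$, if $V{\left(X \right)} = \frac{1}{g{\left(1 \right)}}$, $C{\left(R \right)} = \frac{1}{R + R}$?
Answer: $\frac{1380}{434011} \approx 0.0031796$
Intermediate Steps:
$C{\left(R \right)} = \frac{1}{2 R}$
$g{\left(d \right)} = - 2 d^{2}$ ($g{\left(d \right)} = d^{2} \left(-2\right) = - 2 d^{2}$)
$V{\left(X \right)} = - \frac{1}{2}$ ($V{\left(X \right)} = \frac{1}{\left(-2\right) 1^{2}} = \frac{1}{\left(-2\right) 1} = \frac{1}{-2} = - \frac{1}{2}$)
$\frac{1}{C{\left(690 \right)} + V{\left(-21 \right)} \left(-277 - 352\right)} = \frac{1}{\frac{1}{2 \cdot 690} - \frac{-277 - 352}{2}} = \frac{1}{\frac{1}{2} \cdot \frac{1}{690} - - \frac{629}{2}} = \frac{1}{\frac{1}{1380} + \frac{629}{2}} = \frac{1}{\frac{434011}{1380}} = \frac{1380}{434011}$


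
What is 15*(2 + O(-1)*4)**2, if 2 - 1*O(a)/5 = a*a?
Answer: 7260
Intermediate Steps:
O(a) = 10 - 5*a**2 (O(a) = 10 - 5*a*a = 10 - 5*a**2)
15*(2 + O(-1)*4)**2 = 15*(2 + (10 - 5*(-1)**2)*4)**2 = 15*(2 + (10 - 5*1)*4)**2 = 15*(2 + (10 - 5)*4)**2 = 15*(2 + 5*4)**2 = 15*(2 + 20)**2 = 15*22**2 = 15*484 = 7260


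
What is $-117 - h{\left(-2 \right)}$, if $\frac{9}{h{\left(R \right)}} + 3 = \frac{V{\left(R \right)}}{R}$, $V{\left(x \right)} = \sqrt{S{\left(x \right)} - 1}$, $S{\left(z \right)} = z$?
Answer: $\frac{9 \left(- 13 \sqrt{3} + 76 i\right)}{\sqrt{3} - 6 i} \approx -114.23 - 0.79941 i$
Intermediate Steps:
$V{\left(x \right)} = \sqrt{-1 + x}$ ($V{\left(x \right)} = \sqrt{x - 1} = \sqrt{-1 + x}$)
$h{\left(R \right)} = \frac{9}{-3 + \frac{\sqrt{-1 + R}}{R}}$
$-117 - h{\left(-2 \right)} = -117 - \left(-9\right) \left(-2\right) \frac{1}{- \sqrt{-1 - 2} + 3 \left(-2\right)} = -117 - \left(-9\right) \left(-2\right) \frac{1}{- \sqrt{-3} - 6} = -117 - \left(-9\right) \left(-2\right) \frac{1}{- i \sqrt{3} - 6} = -117 - \left(-9\right) \left(-2\right) \frac{1}{-6 - i \sqrt{3}} = -117 - \frac{18}{-6 - i \sqrt{3}}$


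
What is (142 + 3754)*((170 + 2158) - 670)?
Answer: 6459568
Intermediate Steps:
(142 + 3754)*((170 + 2158) - 670) = 3896*(2328 - 670) = 3896*1658 = 6459568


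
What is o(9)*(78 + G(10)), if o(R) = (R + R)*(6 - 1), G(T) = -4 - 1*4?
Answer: 6300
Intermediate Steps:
G(T) = -8 (G(T) = -4 - 4 = -8)
o(R) = 10*R (o(R) = (2*R)*5 = 10*R)
o(9)*(78 + G(10)) = (10*9)*(78 - 8) = 90*70 = 6300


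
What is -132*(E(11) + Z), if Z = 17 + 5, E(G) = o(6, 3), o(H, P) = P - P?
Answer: -2904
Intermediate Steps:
o(H, P) = 0
E(G) = 0
Z = 22
-132*(E(11) + Z) = -132*(0 + 22) = -132*22 = -2904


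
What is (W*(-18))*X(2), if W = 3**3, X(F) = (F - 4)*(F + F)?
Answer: 3888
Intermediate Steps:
X(F) = 2*F*(-4 + F) (X(F) = (-4 + F)*(2*F) = 2*F*(-4 + F))
W = 27
(W*(-18))*X(2) = (27*(-18))*(2*2*(-4 + 2)) = -972*2*(-2) = -486*(-8) = 3888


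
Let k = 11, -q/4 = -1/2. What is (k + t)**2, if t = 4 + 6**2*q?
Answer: 7569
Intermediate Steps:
q = 2 (q = -(-4)/2 = -4*(-1/2) = 2)
t = 76 (t = 4 + 6**2*2 = 4 + 36*2 = 4 + 72 = 76)
(k + t)**2 = (11 + 76)**2 = 87**2 = 7569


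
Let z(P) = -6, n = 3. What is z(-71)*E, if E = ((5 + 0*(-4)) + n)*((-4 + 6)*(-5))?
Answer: 480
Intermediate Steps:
E = -80 (E = ((5 + 0*(-4)) + 3)*((-4 + 6)*(-5)) = ((5 + 0) + 3)*(2*(-5)) = (5 + 3)*(-10) = 8*(-10) = -80)
z(-71)*E = -6*(-80) = 480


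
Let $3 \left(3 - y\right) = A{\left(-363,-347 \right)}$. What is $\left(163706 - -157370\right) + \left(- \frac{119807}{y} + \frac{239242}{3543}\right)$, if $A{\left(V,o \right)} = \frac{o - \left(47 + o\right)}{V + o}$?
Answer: $\frac{6313004099800}{22473249} \approx 2.8091 \cdot 10^{5}$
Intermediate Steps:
$A{\left(V,o \right)} = - \frac{47}{V + o}$
$y = \frac{6343}{2130}$ ($y = 3 - \frac{\left(-47\right) \frac{1}{-363 - 347}}{3} = 3 - \frac{\left(-47\right) \frac{1}{-710}}{3} = 3 - \frac{\left(-47\right) \left(- \frac{1}{710}\right)}{3} = 3 - \frac{47}{2130} = \frac{6343}{2130} \approx 2.9779$)
$\left(163706 - -157370\right) + \left(- \frac{119807}{y} + \frac{239242}{3543}\right) = \left(163706 - -157370\right) + \left(- \frac{119807}{\frac{6343}{2130}} + \frac{239242}{3543}\right) = \left(163706 + 157370\right) + \left(\left(-119807\right) \frac{2130}{6343} + 239242 \cdot \frac{1}{3543}\right) = 321076 + \left(- \frac{255188910}{6343} + \frac{239242}{3543}\right) = 321076 - \frac{902616796124}{22473249} = \frac{6313004099800}{22473249}$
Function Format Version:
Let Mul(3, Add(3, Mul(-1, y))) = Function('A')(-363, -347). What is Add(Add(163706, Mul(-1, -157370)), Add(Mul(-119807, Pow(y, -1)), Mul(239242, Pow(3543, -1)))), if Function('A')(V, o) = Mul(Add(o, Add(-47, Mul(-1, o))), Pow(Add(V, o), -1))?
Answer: Rational(6313004099800, 22473249) ≈ 2.8091e+5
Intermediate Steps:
Function('A')(V, o) = Mul(-47, Pow(Add(V, o), -1))
y = Rational(6343, 2130) (y = Add(3, Mul(Rational(-1, 3), Mul(-47, Pow(Add(-363, -347), -1)))) = Add(3, Mul(Rational(-1, 3), Mul(-47, Pow(-710, -1)))) = Add(3, Mul(Rational(-1, 3), Mul(-47, Rational(-1, 710)))) = Add(3, Mul(Rational(-1, 3), Rational(47, 710))) = Add(3, Rational(-47, 2130)) = Rational(6343, 2130) ≈ 2.9779)
Add(Add(163706, Mul(-1, -157370)), Add(Mul(-119807, Pow(y, -1)), Mul(239242, Pow(3543, -1)))) = Add(Add(163706, Mul(-1, -157370)), Add(Mul(-119807, Pow(Rational(6343, 2130), -1)), Mul(239242, Pow(3543, -1)))) = Add(Add(163706, 157370), Add(Mul(-119807, Rational(2130, 6343)), Mul(239242, Rational(1, 3543)))) = Add(321076, Add(Rational(-255188910, 6343), Rational(239242, 3543))) = Add(321076, Rational(-902616796124, 22473249)) = Rational(6313004099800, 22473249)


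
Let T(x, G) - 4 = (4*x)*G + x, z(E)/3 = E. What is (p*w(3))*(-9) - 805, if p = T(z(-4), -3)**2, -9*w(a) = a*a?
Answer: 165659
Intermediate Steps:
w(a) = -a**2/9 (w(a) = -a*a/9 = -a**2/9)
z(E) = 3*E
T(x, G) = 4 + x + 4*G*x (T(x, G) = 4 + ((4*x)*G + x) = 4 + (4*G*x + x) = 4 + (x + 4*G*x) = 4 + x + 4*G*x)
p = 18496 (p = (4 + 3*(-4) + 4*(-3)*(3*(-4)))**2 = (4 - 12 + 4*(-3)*(-12))**2 = (4 - 12 + 144)**2 = 136**2 = 18496)
(p*w(3))*(-9) - 805 = (18496*(-1/9*3**2))*(-9) - 805 = (18496*(-1/9*9))*(-9) - 805 = (18496*(-1))*(-9) - 805 = -18496*(-9) - 805 = 166464 - 805 = 165659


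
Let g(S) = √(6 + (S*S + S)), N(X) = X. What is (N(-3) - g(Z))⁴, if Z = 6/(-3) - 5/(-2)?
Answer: 7857/16 + 567*√3/2 ≈ 982.10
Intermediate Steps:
Z = ½ (Z = 6*(-⅓) - 5*(-½) = -2 + 5/2 = ½ ≈ 0.50000)
g(S) = √(6 + S + S²) (g(S) = √(6 + (S² + S)) = √(6 + (S + S²)) = √(6 + S + S²))
(N(-3) - g(Z))⁴ = (-3 - √(6 + ½ + (½)²))⁴ = (-3 - √(6 + ½ + ¼))⁴ = (-3 - √(27/4))⁴ = (-3 - 3*√3/2)⁴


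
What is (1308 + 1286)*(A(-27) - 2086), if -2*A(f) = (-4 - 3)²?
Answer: -5474637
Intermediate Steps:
A(f) = -49/2 (A(f) = -(-4 - 3)²/2 = -½*(-7)² = -½*49 = -49/2)
(1308 + 1286)*(A(-27) - 2086) = (1308 + 1286)*(-49/2 - 2086) = 2594*(-4221/2) = -5474637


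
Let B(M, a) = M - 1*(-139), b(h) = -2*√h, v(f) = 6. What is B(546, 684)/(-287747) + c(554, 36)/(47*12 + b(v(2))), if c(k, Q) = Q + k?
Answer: 3980533850/3813510991 + 295*√6/79518 ≈ 1.0529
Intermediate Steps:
B(M, a) = 139 + M (B(M, a) = M + 139 = 139 + M)
B(546, 684)/(-287747) + c(554, 36)/(47*12 + b(v(2))) = (139 + 546)/(-287747) + (36 + 554)/(47*12 - 2*√6) = 685*(-1/287747) + 590/(564 - 2*√6) = -685/287747 + 590/(564 - 2*√6)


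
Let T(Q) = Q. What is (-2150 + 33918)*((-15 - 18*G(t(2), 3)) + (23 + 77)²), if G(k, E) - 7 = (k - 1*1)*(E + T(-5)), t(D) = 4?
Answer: 316631656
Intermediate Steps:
G(k, E) = 7 + (-1 + k)*(-5 + E) (G(k, E) = 7 + (k - 1*1)*(E - 5) = 7 + (k - 1)*(-5 + E) = 7 + (-1 + k)*(-5 + E))
(-2150 + 33918)*((-15 - 18*G(t(2), 3)) + (23 + 77)²) = (-2150 + 33918)*((-15 - 18*(12 - 1*3 - 5*4 + 3*4)) + (23 + 77)²) = 31768*((-15 - 18*(12 - 3 - 20 + 12)) + 100²) = 31768*((-15 - 18*1) + 10000) = 31768*((-15 - 18) + 10000) = 31768*(-33 + 10000) = 31768*9967 = 316631656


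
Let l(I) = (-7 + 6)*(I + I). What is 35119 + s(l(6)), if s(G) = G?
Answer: 35107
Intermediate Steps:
l(I) = -2*I
35119 + s(l(6)) = 35119 - 2*6 = 35119 - 12 = 35107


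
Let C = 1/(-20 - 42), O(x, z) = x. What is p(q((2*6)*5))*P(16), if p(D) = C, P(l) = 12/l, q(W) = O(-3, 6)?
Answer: -3/248 ≈ -0.012097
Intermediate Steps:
q(W) = -3
C = -1/62 (C = 1/(-62) = -1/62 ≈ -0.016129)
p(D) = -1/62
p(q((2*6)*5))*P(16) = -6/(31*16) = -1/62*¾ = -3/248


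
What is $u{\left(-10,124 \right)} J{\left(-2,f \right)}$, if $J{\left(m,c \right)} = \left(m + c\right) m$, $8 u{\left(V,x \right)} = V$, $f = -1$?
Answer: $- \frac{15}{2} \approx -7.5$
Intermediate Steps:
$u{\left(V,x \right)} = \frac{V}{8}$
$J{\left(m,c \right)} = m \left(c + m\right)$ ($J{\left(m,c \right)} = \left(c + m\right) m = m \left(c + m\right)$)
$u{\left(-10,124 \right)} J{\left(-2,f \right)} = \frac{1}{8} \left(-10\right) \left(- 2 \left(-1 - 2\right)\right) = - \frac{5 \left(\left(-2\right) \left(-3\right)\right)}{4} = \left(- \frac{5}{4}\right) 6 = - \frac{15}{2}$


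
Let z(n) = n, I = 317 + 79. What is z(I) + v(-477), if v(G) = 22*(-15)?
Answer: 66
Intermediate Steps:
I = 396
v(G) = -330
z(I) + v(-477) = 396 - 330 = 66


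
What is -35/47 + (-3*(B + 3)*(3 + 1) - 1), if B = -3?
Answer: -82/47 ≈ -1.7447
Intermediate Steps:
-35/47 + (-3*(B + 3)*(3 + 1) - 1) = -35/47 + (-3*(-3 + 3)*(3 + 1) - 1) = (1/47)*(-35) + (-0*4 - 1) = -35/47 + (-3*0 - 1) = -35/47 + (0 - 1) = -35/47 - 1 = -82/47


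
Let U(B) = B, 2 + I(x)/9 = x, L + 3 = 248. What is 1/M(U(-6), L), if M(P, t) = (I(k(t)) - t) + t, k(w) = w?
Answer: 1/2187 ≈ 0.00045725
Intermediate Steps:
L = 245 (L = -3 + 248 = 245)
I(x) = -18 + 9*x
M(P, t) = -18 + 9*t (M(P, t) = ((-18 + 9*t) - t) + t = (-18 + 8*t) + t = -18 + 9*t)
1/M(U(-6), L) = 1/(-18 + 9*245) = 1/(-18 + 2205) = 1/2187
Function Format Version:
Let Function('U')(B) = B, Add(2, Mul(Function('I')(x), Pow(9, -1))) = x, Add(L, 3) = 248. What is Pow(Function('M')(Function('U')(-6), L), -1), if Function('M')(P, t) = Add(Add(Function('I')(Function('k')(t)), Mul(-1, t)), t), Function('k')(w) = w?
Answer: Rational(1, 2187) ≈ 0.00045725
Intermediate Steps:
L = 245 (L = Add(-3, 248) = 245)
Function('I')(x) = Add(-18, Mul(9, x))
Function('M')(P, t) = Add(-18, Mul(9, t)) (Function('M')(P, t) = Add(Add(Add(-18, Mul(9, t)), Mul(-1, t)), t) = Add(Add(-18, Mul(8, t)), t) = Add(-18, Mul(9, t)))
Pow(Function('M')(Function('U')(-6), L), -1) = Pow(Add(-18, Mul(9, 245)), -1) = Pow(Add(-18, 2205), -1) = Pow(2187, -1) = Rational(1, 2187)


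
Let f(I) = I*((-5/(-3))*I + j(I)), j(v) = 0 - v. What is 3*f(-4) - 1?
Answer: 31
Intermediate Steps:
j(v) = -v
f(I) = 2*I**2/3 (f(I) = I*((-5/(-3))*I - I) = I*((-5*(-1/3))*I - I) = I*(5*I/3 - I) = I*(2*I/3) = 2*I**2/3)
3*f(-4) - 1 = 3*((2/3)*(-4)**2) - 1 = 3*((2/3)*16) - 1 = 3*(32/3) - 1 = 32 - 1 = 31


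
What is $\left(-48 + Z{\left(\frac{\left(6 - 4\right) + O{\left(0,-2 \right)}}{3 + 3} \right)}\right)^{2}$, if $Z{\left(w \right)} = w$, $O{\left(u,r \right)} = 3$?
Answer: $\frac{80089}{36} \approx 2224.7$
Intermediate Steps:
$\left(-48 + Z{\left(\frac{\left(6 - 4\right) + O{\left(0,-2 \right)}}{3 + 3} \right)}\right)^{2} = \left(-48 + \frac{\left(6 - 4\right) + 3}{3 + 3}\right)^{2} = \left(-48 + \frac{\left(6 - 4\right) + 3}{6}\right)^{2} = \left(-48 + \left(2 + 3\right) \frac{1}{6}\right)^{2} = \left(-48 + 5 \cdot \frac{1}{6}\right)^{2} = \left(-48 + \frac{5}{6}\right)^{2} = \left(- \frac{283}{6}\right)^{2} = \frac{80089}{36}$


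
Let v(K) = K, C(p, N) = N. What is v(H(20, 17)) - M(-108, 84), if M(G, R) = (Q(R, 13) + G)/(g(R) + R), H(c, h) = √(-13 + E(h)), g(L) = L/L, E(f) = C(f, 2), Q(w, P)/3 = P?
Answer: 69/85 + I*√11 ≈ 0.81176 + 3.3166*I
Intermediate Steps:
Q(w, P) = 3*P
E(f) = 2
g(L) = 1
H(c, h) = I*√11 (H(c, h) = √(-13 + 2) = √(-11) = I*√11)
M(G, R) = (39 + G)/(1 + R) (M(G, R) = (3*13 + G)/(1 + R) = (39 + G)/(1 + R))
v(H(20, 17)) - M(-108, 84) = I*√11 - (39 - 108)/(1 + 84) = I*√11 - (-69)/85 = I*√11 - 1*(-69/85) = I*√11 + 69/85 = 69/85 + I*√11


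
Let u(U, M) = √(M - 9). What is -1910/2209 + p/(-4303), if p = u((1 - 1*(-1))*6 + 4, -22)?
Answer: -1910/2209 - I*√31/4303 ≈ -0.86465 - 0.0012939*I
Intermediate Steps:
u(U, M) = √(-9 + M)
p = I*√31 (p = √(-9 - 22) = √(-31) = I*√31 ≈ 5.5678*I)
-1910/2209 + p/(-4303) = -1910/2209 + (I*√31)/(-4303) = -1910*1/2209 + (I*√31)*(-1/4303) = -1910/2209 - I*√31/4303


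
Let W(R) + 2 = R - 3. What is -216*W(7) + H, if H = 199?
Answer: -233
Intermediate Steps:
W(R) = -5 + R (W(R) = -2 + (R - 3) = -2 + (-3 + R) = -5 + R)
-216*W(7) + H = -216*(-5 + 7) + 199 = -216*2 + 199 = -432 + 199 = -233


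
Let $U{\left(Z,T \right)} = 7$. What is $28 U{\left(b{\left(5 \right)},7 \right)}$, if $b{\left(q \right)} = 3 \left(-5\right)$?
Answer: $196$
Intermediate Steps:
$b{\left(q \right)} = -15$
$28 U{\left(b{\left(5 \right)},7 \right)} = 28 \cdot 7 = 196$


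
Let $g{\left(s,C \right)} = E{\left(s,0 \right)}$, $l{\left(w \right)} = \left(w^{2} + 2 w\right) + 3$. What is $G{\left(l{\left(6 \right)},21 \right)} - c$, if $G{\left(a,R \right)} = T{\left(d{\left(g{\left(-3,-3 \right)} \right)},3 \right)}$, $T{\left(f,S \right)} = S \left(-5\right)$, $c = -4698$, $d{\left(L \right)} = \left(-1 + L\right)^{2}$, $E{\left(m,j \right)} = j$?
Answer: $4683$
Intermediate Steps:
$l{\left(w \right)} = 3 + w^{2} + 2 w$
$g{\left(s,C \right)} = 0$
$T{\left(f,S \right)} = - 5 S$
$G{\left(a,R \right)} = -15$ ($G{\left(a,R \right)} = \left(-5\right) 3 = -15$)
$G{\left(l{\left(6 \right)},21 \right)} - c = -15 - -4698 = -15 + 4698 = 4683$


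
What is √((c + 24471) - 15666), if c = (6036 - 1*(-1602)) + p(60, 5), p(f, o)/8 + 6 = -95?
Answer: √15635 ≈ 125.04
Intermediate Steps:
p(f, o) = -808 (p(f, o) = -48 + 8*(-95) = -48 - 760 = -808)
c = 6830 (c = (6036 - 1*(-1602)) - 808 = (6036 + 1602) - 808 = 7638 - 808 = 6830)
√((c + 24471) - 15666) = √((6830 + 24471) - 15666) = √(31301 - 15666) = √15635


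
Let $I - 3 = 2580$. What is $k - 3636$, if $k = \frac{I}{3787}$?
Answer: $- \frac{1966707}{541} \approx -3635.3$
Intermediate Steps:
$I = 2583$ ($I = 3 + 2580 = 2583$)
$k = \frac{369}{541}$ ($k = \frac{2583}{3787} = 2583 \cdot \frac{1}{3787} = \frac{369}{541} \approx 0.68207$)
$k - 3636 = \frac{369}{541} - 3636 = - \frac{1966707}{541}$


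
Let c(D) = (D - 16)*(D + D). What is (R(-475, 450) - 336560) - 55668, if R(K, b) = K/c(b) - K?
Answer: -6120748891/15624 ≈ -3.9175e+5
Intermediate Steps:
c(D) = 2*D*(-16 + D) (c(D) = (-16 + D)*(2*D) = 2*D*(-16 + D))
R(K, b) = -K + K/(2*b*(-16 + b)) (R(K, b) = K/((2*b*(-16 + b))) - K = K*(1/(2*b*(-16 + b))) - K = K/(2*b*(-16 + b)) - K = -K + K/(2*b*(-16 + b)))
(R(-475, 450) - 336560) - 55668 = ((-1*(-475) + (½)*(-475)/(450*(-16 + 450))) - 336560) - 55668 = ((475 + (½)*(-475)*(1/450)/434) - 336560) - 55668 = ((475 + (½)*(-475)*(1/450)*(1/434)) - 336560) - 55668 = ((475 - 19/15624) - 336560) - 55668 = (7421381/15624 - 336560) - 55668 = -5250992059/15624 - 55668 = -6120748891/15624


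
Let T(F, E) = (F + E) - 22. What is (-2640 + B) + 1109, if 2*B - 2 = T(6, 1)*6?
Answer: -1575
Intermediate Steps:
T(F, E) = -22 + E + F (T(F, E) = (E + F) - 22 = -22 + E + F)
B = -44 (B = 1 + ((-22 + 1 + 6)*6)/2 = 1 + (-15*6)/2 = 1 + (½)*(-90) = 1 - 45 = -44)
(-2640 + B) + 1109 = (-2640 - 44) + 1109 = -2684 + 1109 = -1575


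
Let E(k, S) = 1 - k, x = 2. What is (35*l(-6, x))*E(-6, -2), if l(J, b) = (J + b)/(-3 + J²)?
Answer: -980/33 ≈ -29.697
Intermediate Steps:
l(J, b) = (J + b)/(-3 + J²)
(35*l(-6, x))*E(-6, -2) = (35*((-6 + 2)/(-3 + (-6)²)))*(1 - 1*(-6)) = (35*(-4/(-3 + 36)))*(1 + 6) = (35*(-4/33))*7 = -140/33*7 = -980/33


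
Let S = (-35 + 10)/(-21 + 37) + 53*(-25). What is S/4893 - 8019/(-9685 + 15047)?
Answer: -17657141/9994768 ≈ -1.7666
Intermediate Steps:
S = -21225/16 (S = -25/16 - 1325 = -21225/16 ≈ -1326.6)
S/4893 - 8019/(-9685 + 15047) = -21225/16/4893 - 8019/(-9685 + 15047) = -21225/16*1/4893 - 8019/5362 = -7075/26096 - 8019*1/5362 = -7075/26096 - 8019/5362 = -17657141/9994768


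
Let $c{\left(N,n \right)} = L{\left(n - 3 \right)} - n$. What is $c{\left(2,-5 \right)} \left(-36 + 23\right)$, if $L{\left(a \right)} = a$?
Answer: $39$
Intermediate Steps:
$c{\left(N,n \right)} = -3$ ($c{\left(N,n \right)} = \left(n - 3\right) - n = \left(-3 + n\right) - n = -3$)
$c{\left(2,-5 \right)} \left(-36 + 23\right) = - 3 \left(-36 + 23\right) = \left(-3\right) \left(-13\right) = 39$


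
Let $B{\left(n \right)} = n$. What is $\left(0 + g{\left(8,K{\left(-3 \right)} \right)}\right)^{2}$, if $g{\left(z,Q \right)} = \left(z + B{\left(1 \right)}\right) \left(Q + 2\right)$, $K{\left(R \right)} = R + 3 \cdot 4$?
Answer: $9801$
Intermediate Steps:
$K{\left(R \right)} = 12 + R$ ($K{\left(R \right)} = R + 12 = 12 + R$)
$g{\left(z,Q \right)} = \left(1 + z\right) \left(2 + Q\right)$ ($g{\left(z,Q \right)} = \left(z + 1\right) \left(Q + 2\right) = \left(1 + z\right) \left(2 + Q\right)$)
$\left(0 + g{\left(8,K{\left(-3 \right)} \right)}\right)^{2} = \left(0 + \left(2 + \left(12 - 3\right) + 2 \cdot 8 + \left(12 - 3\right) 8\right)\right)^{2} = \left(0 + \left(2 + 9 + 16 + 9 \cdot 8\right)\right)^{2} = \left(0 + \left(2 + 9 + 16 + 72\right)\right)^{2} = \left(0 + 99\right)^{2} = 99^{2} = 9801$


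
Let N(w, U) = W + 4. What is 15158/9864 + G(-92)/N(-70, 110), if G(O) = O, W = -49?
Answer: 29437/8220 ≈ 3.5811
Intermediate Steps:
N(w, U) = -45 (N(w, U) = -49 + 4 = -45)
15158/9864 + G(-92)/N(-70, 110) = 15158/9864 - 92/(-45) = 15158*(1/9864) - 92*(-1/45) = 7579/4932 + 92/45 = 29437/8220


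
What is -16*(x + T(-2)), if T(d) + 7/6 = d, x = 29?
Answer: -1240/3 ≈ -413.33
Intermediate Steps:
T(d) = -7/6 + d
-16*(x + T(-2)) = -16*(29 + (-7/6 - 2)) = -16*(29 - 19/6) = -16*155/6 = -1240/3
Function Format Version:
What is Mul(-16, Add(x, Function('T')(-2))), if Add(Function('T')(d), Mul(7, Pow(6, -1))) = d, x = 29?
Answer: Rational(-1240, 3) ≈ -413.33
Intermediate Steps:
Function('T')(d) = Add(Rational(-7, 6), d)
Mul(-16, Add(x, Function('T')(-2))) = Mul(-16, Add(29, Add(Rational(-7, 6), -2))) = Mul(-16, Add(29, Rational(-19, 6))) = Mul(-16, Rational(155, 6)) = Rational(-1240, 3)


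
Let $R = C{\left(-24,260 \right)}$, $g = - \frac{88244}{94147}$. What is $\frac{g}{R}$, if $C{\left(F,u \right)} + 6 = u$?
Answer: $- \frac{44122}{11956669} \approx -0.0036902$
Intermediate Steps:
$g = - \frac{88244}{94147}$ ($g = \left(-88244\right) \frac{1}{94147} = - \frac{88244}{94147} \approx -0.9373$)
$C{\left(F,u \right)} = -6 + u$
$R = 254$ ($R = -6 + 260 = 254$)
$\frac{g}{R} = - \frac{88244}{94147 \cdot 254} = \left(- \frac{88244}{94147}\right) \frac{1}{254} = - \frac{44122}{11956669}$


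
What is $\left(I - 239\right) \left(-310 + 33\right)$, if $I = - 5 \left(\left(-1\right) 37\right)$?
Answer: $14958$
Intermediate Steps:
$I = 185$ ($I = \left(-5\right) \left(-37\right) = 185$)
$\left(I - 239\right) \left(-310 + 33\right) = \left(185 - 239\right) \left(-310 + 33\right) = \left(-54\right) \left(-277\right) = 14958$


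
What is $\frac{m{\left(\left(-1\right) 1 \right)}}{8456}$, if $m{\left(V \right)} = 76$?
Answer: $\frac{19}{2114} \approx 0.0089877$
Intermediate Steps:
$\frac{m{\left(\left(-1\right) 1 \right)}}{8456} = \frac{76}{8456} = 76 \cdot \frac{1}{8456} = \frac{19}{2114}$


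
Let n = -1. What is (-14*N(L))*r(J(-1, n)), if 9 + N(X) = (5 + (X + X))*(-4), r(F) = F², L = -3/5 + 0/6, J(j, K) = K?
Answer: 1694/5 ≈ 338.80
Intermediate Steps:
L = -⅗ (L = -3*⅕ + 0*(⅙) = -⅗ + 0 = -⅗ ≈ -0.60000)
N(X) = -29 - 8*X (N(X) = -9 + (5 + (X + X))*(-4) = -9 + (5 + 2*X)*(-4) = -9 + (-20 - 8*X) = -29 - 8*X)
(-14*N(L))*r(J(-1, n)) = -14*(-29 - 8*(-⅗))*(-1)² = -14*(-29 + 24/5)*1 = -14*(-121/5)*1 = (1694/5)*1 = 1694/5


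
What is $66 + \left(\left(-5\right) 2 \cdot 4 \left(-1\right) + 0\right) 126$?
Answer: $5106$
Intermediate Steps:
$66 + \left(\left(-5\right) 2 \cdot 4 \left(-1\right) + 0\right) 126 = 66 + \left(\left(-10\right) 4 \left(-1\right) + 0\right) 126 = 66 + \left(\left(-40\right) \left(-1\right) + 0\right) 126 = 66 + \left(40 + 0\right) 126 = 66 + 40 \cdot 126 = 66 + 5040 = 5106$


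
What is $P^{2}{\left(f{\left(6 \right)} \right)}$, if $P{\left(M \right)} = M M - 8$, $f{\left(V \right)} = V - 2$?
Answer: $64$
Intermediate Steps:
$f{\left(V \right)} = -2 + V$ ($f{\left(V \right)} = V - 2 = -2 + V$)
$P{\left(M \right)} = -8 + M^{2}$ ($P{\left(M \right)} = M^{2} - 8 = -8 + M^{2}$)
$P^{2}{\left(f{\left(6 \right)} \right)} = \left(-8 + \left(-2 + 6\right)^{2}\right)^{2} = \left(-8 + 4^{2}\right)^{2} = \left(-8 + 16\right)^{2} = 8^{2} = 64$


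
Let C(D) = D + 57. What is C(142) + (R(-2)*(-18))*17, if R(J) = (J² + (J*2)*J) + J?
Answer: -2861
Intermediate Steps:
R(J) = J + 3*J² (R(J) = (J² + (2*J)*J) + J = (J² + 2*J²) + J = 3*J² + J = J + 3*J²)
C(D) = 57 + D
C(142) + (R(-2)*(-18))*17 = (57 + 142) + (-2*(1 + 3*(-2))*(-18))*17 = 199 + (-2*(1 - 6)*(-18))*17 = 199 + (-2*(-5)*(-18))*17 = 199 + (10*(-18))*17 = 199 - 180*17 = 199 - 3060 = -2861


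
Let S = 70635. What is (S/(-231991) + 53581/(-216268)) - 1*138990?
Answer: -6973465896836071/50172229588 ≈ -1.3899e+5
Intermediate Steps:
(S/(-231991) + 53581/(-216268)) - 1*138990 = (70635/(-231991) + 53581/(-216268)) - 1*138990 = (70635*(-1/231991) + 53581*(-1/216268)) - 138990 = (-70635/231991 - 53581/216268) - 138990 = -27706399951/50172229588 - 138990 = -6973465896836071/50172229588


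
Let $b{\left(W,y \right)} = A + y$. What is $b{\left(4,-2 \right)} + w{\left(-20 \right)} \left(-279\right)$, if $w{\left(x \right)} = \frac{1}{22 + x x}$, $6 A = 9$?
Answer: $- \frac{245}{211} \approx -1.1611$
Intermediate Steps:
$A = \frac{3}{2}$ ($A = \frac{1}{6} \cdot 9 = \frac{3}{2} \approx 1.5$)
$w{\left(x \right)} = \frac{1}{22 + x^{2}}$
$b{\left(W,y \right)} = \frac{3}{2} + y$
$b{\left(4,-2 \right)} + w{\left(-20 \right)} \left(-279\right) = \left(\frac{3}{2} - 2\right) + \frac{1}{22 + \left(-20\right)^{2}} \left(-279\right) = - \frac{1}{2} + \frac{1}{22 + 400} \left(-279\right) = - \frac{1}{2} + \frac{1}{422} \left(-279\right) = - \frac{1}{2} - \frac{279}{422} = - \frac{245}{211}$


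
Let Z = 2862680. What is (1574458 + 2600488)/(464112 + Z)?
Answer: 2087473/1663396 ≈ 1.2549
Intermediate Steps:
(1574458 + 2600488)/(464112 + Z) = (1574458 + 2600488)/(464112 + 2862680) = 4174946/3326792 = 4174946*(1/3326792) = 2087473/1663396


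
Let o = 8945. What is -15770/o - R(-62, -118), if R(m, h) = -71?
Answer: 123865/1789 ≈ 69.237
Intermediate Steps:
-15770/o - R(-62, -118) = -15770/8945 - 1*(-71) = -15770*1/8945 + 71 = -3154/1789 + 71 = 123865/1789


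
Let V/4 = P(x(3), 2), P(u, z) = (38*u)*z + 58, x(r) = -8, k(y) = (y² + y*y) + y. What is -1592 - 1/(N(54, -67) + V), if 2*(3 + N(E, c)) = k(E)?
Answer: -1178081/740 ≈ -1592.0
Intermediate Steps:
k(y) = y + 2*y² (k(y) = (y² + y²) + y = 2*y² + y = y + 2*y²)
P(u, z) = 58 + 38*u*z (P(u, z) = 38*u*z + 58 = 58 + 38*u*z)
N(E, c) = -3 + E*(1 + 2*E)/2 (N(E, c) = -3 + (E*(1 + 2*E))/2 = -3 + E*(1 + 2*E)/2)
V = -2200 (V = 4*(58 + 38*(-8)*2) = 4*(58 - 608) = 4*(-550) = -2200)
-1592 - 1/(N(54, -67) + V) = -1592 - 1/((-3 + 54² + (½)*54) - 2200) = -1592 - 1/((-3 + 2916 + 27) - 2200) = -1592 - 1/(2940 - 2200) = -1592 - 1/740 = -1178081/740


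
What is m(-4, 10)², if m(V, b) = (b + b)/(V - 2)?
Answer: 100/9 ≈ 11.111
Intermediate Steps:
m(V, b) = 2*b/(-2 + V) (m(V, b) = (2*b)/(-2 + V) = 2*b/(-2 + V))
m(-4, 10)² = (2*10/(-2 - 4))² = (2*10/(-6))² = (2*10*(-⅙))² = (-10/3)² = 100/9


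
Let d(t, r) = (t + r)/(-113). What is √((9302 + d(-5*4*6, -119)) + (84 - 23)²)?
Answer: √166317694/113 ≈ 114.13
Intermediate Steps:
d(t, r) = -r/113 - t/113 (d(t, r) = (r + t)*(-1/113) = -r/113 - t/113)
√((9302 + d(-5*4*6, -119)) + (84 - 23)²) = √((9302 + (-1/113*(-119) - (-5*4)*6/113)) + (84 - 23)²) = √((9302 + (119/113 - (-20)*6/113)) + 61²) = √((9302 + (119/113 - 1/113*(-120))) + 3721) = √((9302 + (119/113 + 120/113)) + 3721) = √((9302 + 239/113) + 3721) = √(1051365/113 + 3721) = √(1471838/113) = √166317694/113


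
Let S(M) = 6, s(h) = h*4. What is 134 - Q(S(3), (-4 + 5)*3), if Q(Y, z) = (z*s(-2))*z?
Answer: 206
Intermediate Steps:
s(h) = 4*h
Q(Y, z) = -8*z² (Q(Y, z) = (z*(4*(-2)))*z = (z*(-8))*z = (-8*z)*z = -8*z²)
134 - Q(S(3), (-4 + 5)*3) = 134 - (-8)*((-4 + 5)*3)² = 134 - (-8)*(1*3)² = 134 - (-8)*3² = 134 - (-8)*9 = 134 - 1*(-72) = 134 + 72 = 206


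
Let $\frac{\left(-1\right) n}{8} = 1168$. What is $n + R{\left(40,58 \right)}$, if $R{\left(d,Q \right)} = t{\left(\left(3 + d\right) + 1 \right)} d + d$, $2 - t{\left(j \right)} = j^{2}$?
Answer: $-86664$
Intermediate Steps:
$n = -9344$ ($n = \left(-8\right) 1168 = -9344$)
$t{\left(j \right)} = 2 - j^{2}$
$R{\left(d,Q \right)} = d + d \left(2 - \left(4 + d\right)^{2}\right)$ ($R{\left(d,Q \right)} = \left(2 - \left(\left(3 + d\right) + 1\right)^{2}\right) d + d = \left(2 - \left(4 + d\right)^{2}\right) d + d = d \left(2 - \left(4 + d\right)^{2}\right) + d = d + d \left(2 - \left(4 + d\right)^{2}\right)$)
$n + R{\left(40,58 \right)} = -9344 - 40 \left(-3 + \left(4 + 40\right)^{2}\right) = -9344 - 40 \left(-3 + 44^{2}\right) = -9344 - 40 \left(-3 + 1936\right) = -9344 - 40 \cdot 1933 = -9344 - 77320 = -86664$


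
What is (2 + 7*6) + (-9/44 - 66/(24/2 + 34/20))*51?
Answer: -1278691/6028 ≈ -212.13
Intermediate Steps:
(2 + 7*6) + (-9/44 - 66/(24/2 + 34/20))*51 = (2 + 42) + (-9*1/44 - 66/(24*(½) + 34*(1/20)))*51 = 44 + (-9/44 - 66/(12 + 17/10))*51 = 44 + (-9/44 - 66/137/10)*51 = 44 + (-9/44 - 66*10/137)*51 = 44 + (-9/44 - 660/137)*51 = 44 - 30273/6028*51 = 44 - 1543923/6028 = -1278691/6028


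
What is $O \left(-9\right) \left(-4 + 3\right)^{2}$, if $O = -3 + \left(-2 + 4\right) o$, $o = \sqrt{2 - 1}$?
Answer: $9$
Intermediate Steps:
$o = 1$ ($o = \sqrt{1} = 1$)
$O = -1$ ($O = -3 + \left(-2 + 4\right) 1 = -3 + 2 \cdot 1 = -3 + 2 = -1$)
$O \left(-9\right) \left(-4 + 3\right)^{2} = \left(-1\right) \left(-9\right) \left(-4 + 3\right)^{2} = 9 \left(-1\right)^{2} = 9 \cdot 1 = 9$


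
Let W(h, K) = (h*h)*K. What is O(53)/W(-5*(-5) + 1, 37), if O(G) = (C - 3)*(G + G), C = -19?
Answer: -583/6253 ≈ -0.093235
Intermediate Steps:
O(G) = -44*G (O(G) = (-19 - 3)*(G + G) = -44*G)
W(h, K) = K*h² (W(h, K) = h²*K = K*h²)
O(53)/W(-5*(-5) + 1, 37) = (-44*53)/((37*(-5*(-5) + 1)²)) = -2332*1/(37*(25 + 1)²) = -2332/(37*26²) = -2332/(37*676) = -2332/25012 = -2332*1/25012 = -583/6253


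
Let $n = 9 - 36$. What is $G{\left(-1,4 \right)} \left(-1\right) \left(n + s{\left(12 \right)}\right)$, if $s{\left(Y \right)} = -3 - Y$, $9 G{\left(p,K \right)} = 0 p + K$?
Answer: $\frac{56}{3} \approx 18.667$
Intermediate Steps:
$G{\left(p,K \right)} = \frac{K}{9}$ ($G{\left(p,K \right)} = \frac{0 p + K}{9} = \frac{0 + K}{9} = \frac{K}{9}$)
$n = -27$
$G{\left(-1,4 \right)} \left(-1\right) \left(n + s{\left(12 \right)}\right) = \frac{1}{9} \cdot 4 \left(-1\right) \left(-27 - 15\right) = \frac{4}{9} \left(-1\right) \left(-27 - 15\right) = - \frac{4 \left(-27 - 15\right)}{9} = \left(- \frac{4}{9}\right) \left(-42\right) = \frac{56}{3}$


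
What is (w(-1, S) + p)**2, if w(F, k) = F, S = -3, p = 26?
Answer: 625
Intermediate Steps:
(w(-1, S) + p)**2 = (-1 + 26)**2 = 25**2 = 625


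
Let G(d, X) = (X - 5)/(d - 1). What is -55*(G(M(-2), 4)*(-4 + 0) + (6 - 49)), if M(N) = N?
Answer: 7315/3 ≈ 2438.3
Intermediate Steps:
G(d, X) = (-5 + X)/(-1 + d)
-55*(G(M(-2), 4)*(-4 + 0) + (6 - 49)) = -55*(((-5 + 4)/(-1 - 2))*(-4 + 0) + (6 - 49)) = -55*((-1/(-3))*(-4) - 43) = -55*(-⅓*(-1)*(-4) - 43) = -55*((⅓)*(-4) - 43) = -55*(-4/3 - 43) = -55*(-133/3) = 7315/3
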